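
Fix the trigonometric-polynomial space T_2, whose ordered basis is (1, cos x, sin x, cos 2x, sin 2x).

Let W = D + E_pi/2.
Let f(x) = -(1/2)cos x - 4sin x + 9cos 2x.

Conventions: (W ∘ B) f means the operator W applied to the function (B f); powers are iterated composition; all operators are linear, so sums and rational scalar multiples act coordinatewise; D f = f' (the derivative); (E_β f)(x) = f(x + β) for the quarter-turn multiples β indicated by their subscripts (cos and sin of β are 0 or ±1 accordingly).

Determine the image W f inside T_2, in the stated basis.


the result is g(x) = -8cos x + sin x - 9cos 2x - 18sin 2x

D f = -4cos x + (1/2)sin x - 18sin 2x
E_pi/2 f = -4cos x + (1/2)sin x - 9cos 2x
(D + E_pi/2) f = -8cos x + sin x - 9cos 2x - 18sin 2x


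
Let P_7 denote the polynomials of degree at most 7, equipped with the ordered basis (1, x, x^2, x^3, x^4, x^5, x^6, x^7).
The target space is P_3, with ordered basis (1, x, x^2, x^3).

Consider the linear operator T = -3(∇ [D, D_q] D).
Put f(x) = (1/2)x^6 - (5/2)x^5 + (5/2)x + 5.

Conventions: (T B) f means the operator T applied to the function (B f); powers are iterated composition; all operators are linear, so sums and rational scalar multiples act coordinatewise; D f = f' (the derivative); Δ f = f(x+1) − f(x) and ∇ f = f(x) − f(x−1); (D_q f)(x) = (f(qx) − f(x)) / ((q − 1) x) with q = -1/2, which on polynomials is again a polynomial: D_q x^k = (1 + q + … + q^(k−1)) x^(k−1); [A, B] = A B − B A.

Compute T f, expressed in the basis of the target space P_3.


the result is g(x) = (81/8)x^2 - (189/2)x + 729/16

D f = 3x^5 - (25/2)x^4 + 5/2
D_q D f = (33/16)x^4 - (125/16)x^3
D D_q D f = (33/4)x^3 - (375/16)x^2
D D f = 15x^4 - 50x^3
D_q D D f = (75/8)x^3 - (75/2)x^2
[D, D_q] D f = -(9/8)x^3 + (225/16)x^2
∇ [D, D_q] D f = -(27/8)x^2 + (63/2)x - 243/16
(-3(∇ [D, D_q] D)) f = (81/8)x^2 - (189/2)x + 729/16


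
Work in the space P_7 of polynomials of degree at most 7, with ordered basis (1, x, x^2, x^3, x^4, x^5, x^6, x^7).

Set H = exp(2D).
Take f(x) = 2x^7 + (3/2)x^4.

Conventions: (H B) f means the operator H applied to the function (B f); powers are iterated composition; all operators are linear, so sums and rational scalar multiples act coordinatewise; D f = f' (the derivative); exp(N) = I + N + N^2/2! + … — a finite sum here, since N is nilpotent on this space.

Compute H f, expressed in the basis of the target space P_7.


order-1 term: 28x^6 + 12x^3
order-2 term: 168x^5 + 36x^2
order-3 term: 560x^4 + 48x
order-4 term: 1120x^3 + 24
order-5 term: 1344x^2
order-6 term: 896x
order-7 term: 256
the series for exp(2D) f terminates at order 7
exp(2D) f = 2x^7 + 28x^6 + 168x^5 + (1123/2)x^4 + 1132x^3 + 1380x^2 + 944x + 280

the image equals g(x) = 2x^7 + 28x^6 + 168x^5 + (1123/2)x^4 + 1132x^3 + 1380x^2 + 944x + 280


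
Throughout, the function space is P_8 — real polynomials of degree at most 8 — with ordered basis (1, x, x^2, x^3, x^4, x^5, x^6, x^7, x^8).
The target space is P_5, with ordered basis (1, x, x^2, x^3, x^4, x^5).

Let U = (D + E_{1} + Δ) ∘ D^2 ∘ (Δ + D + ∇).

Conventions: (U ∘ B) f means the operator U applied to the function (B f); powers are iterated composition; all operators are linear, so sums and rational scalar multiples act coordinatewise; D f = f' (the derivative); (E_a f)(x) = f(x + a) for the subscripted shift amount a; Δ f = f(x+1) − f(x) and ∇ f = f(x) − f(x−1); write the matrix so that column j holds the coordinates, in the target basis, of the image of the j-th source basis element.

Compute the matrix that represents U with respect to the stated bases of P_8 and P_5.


the matrix is [[0, 0, 0, 18, 216, 400, 1440, 3024, 8512]; [0, 0, 0, 0, 72, 1080, 2400, 10080, 24192]; [0, 0, 0, 0, 0, 180, 3240, 8400, 40320]; [0, 0, 0, 0, 0, 0, 360, 7560, 22400]; [0, 0, 0, 0, 0, 0, 0, 630, 15120]; [0, 0, 0, 0, 0, 0, 0, 0, 1008]] (rows listed top to bottom)

image of 1: 0
image of x: 0
image of x^2: 0
image of x^3: 18
image of x^4: 72x + 216
image of x^5: 180x^2 + 1080x + 400
image of x^6: 360x^3 + 3240x^2 + 2400x + 1440
image of x^7: 630x^4 + 7560x^3 + 8400x^2 + 10080x + 3024
image of x^8: 1008x^5 + 15120x^4 + 22400x^3 + 40320x^2 + 24192x + 8512
each image's coordinates form column j of the matrix


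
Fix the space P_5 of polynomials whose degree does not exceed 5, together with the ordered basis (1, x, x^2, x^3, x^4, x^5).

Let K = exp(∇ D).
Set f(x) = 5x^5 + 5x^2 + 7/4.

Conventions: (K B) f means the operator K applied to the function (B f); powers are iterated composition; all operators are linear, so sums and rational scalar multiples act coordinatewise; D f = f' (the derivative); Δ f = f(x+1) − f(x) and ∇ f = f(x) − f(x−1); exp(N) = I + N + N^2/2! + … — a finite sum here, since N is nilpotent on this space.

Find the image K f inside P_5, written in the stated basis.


g(x) = 5x^5 + 100x^3 - 145x^2 + 400x - 1253/4

order-1 term: 100x^3 - 150x^2 + 100x - 15
order-2 term: 300x - 300
the series for exp(∇ D) f terminates at order 2
exp(∇ D) f = 5x^5 + 100x^3 - 145x^2 + 400x - 1253/4


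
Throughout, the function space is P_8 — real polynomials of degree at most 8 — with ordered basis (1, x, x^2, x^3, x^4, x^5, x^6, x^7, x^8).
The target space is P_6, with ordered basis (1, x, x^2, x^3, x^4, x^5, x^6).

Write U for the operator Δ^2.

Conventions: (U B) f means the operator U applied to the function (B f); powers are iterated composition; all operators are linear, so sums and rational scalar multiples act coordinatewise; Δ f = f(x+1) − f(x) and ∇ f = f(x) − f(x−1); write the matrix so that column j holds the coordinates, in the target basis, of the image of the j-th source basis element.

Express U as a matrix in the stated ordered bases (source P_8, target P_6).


the matrix is [[0, 0, 2, 6, 14, 30, 62, 126, 254]; [0, 0, 0, 6, 24, 70, 180, 434, 1008]; [0, 0, 0, 0, 12, 60, 210, 630, 1736]; [0, 0, 0, 0, 0, 20, 120, 490, 1680]; [0, 0, 0, 0, 0, 0, 30, 210, 980]; [0, 0, 0, 0, 0, 0, 0, 42, 336]; [0, 0, 0, 0, 0, 0, 0, 0, 56]] (rows listed top to bottom)

image of 1: 0
image of x: 0
image of x^2: 2
image of x^3: 6x + 6
image of x^4: 12x^2 + 24x + 14
image of x^5: 20x^3 + 60x^2 + 70x + 30
image of x^6: 30x^4 + 120x^3 + 210x^2 + 180x + 62
image of x^7: 42x^5 + 210x^4 + 490x^3 + 630x^2 + 434x + 126
image of x^8: 56x^6 + 336x^5 + 980x^4 + 1680x^3 + 1736x^2 + 1008x + 254
each image's coordinates form column j of the matrix


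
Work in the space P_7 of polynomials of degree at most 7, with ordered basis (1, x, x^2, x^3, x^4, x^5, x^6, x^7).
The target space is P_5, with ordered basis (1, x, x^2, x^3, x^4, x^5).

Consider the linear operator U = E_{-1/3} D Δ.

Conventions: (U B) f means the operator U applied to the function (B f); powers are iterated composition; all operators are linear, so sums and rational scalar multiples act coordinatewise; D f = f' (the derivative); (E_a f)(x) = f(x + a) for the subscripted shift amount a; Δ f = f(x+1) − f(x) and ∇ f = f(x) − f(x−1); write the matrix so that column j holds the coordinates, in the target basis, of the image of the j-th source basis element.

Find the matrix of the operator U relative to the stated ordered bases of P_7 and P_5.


the matrix is [[0, 0, 2, 1, 4/3, 25/27, 22/27, 49/81]; [0, 0, 0, 6, 4, 20/3, 50/9, 154/27]; [0, 0, 0, 0, 12, 10, 20, 175/9]; [0, 0, 0, 0, 0, 20, 20, 140/3]; [0, 0, 0, 0, 0, 0, 30, 35]; [0, 0, 0, 0, 0, 0, 0, 42]] (rows listed top to bottom)

image of 1: 0
image of x: 0
image of x^2: 2
image of x^3: 6x + 1
image of x^4: 12x^2 + 4x + 4/3
image of x^5: 20x^3 + 10x^2 + (20/3)x + 25/27
image of x^6: 30x^4 + 20x^3 + 20x^2 + (50/9)x + 22/27
image of x^7: 42x^5 + 35x^4 + (140/3)x^3 + (175/9)x^2 + (154/27)x + 49/81
each image's coordinates form column j of the matrix


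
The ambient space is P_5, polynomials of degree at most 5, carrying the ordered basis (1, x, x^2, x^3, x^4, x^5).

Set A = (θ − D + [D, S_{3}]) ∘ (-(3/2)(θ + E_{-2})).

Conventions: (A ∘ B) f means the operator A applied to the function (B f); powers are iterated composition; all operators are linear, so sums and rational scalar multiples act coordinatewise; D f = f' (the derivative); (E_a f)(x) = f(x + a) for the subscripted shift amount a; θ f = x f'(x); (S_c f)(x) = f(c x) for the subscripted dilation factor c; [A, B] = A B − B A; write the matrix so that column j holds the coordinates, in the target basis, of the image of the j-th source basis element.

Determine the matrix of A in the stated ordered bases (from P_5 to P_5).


the matrix is [[0, -3, 6, -18, 48, -120]; [0, -3, -39, 72, -312, 1080]; [0, 0, -9, -288, 540, -2820]; [0, 0, 0, -18, -1554, 3000]; [0, 0, 0, 0, -30, -7185]; [0, 0, 0, 0, 0, -45]] (rows listed top to bottom)

image of 1: 0
image of x: -3x - 3
image of x^2: -9x^2 - 39x + 6
image of x^3: -18x^3 - 288x^2 + 72x - 18
image of x^4: -30x^4 - 1554x^3 + 540x^2 - 312x + 48
image of x^5: -45x^5 - 7185x^4 + 3000x^3 - 2820x^2 + 1080x - 120
each image's coordinates form column j of the matrix


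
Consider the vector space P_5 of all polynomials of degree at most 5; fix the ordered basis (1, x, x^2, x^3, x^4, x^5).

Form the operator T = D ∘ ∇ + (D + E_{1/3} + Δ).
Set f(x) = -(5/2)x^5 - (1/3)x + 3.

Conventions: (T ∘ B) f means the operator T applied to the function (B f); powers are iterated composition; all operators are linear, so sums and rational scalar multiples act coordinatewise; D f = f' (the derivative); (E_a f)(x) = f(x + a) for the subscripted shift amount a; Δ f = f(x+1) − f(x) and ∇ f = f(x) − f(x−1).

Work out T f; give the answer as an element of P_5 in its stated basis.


the image equals g(x) = -(5/2)x^5 - (175/6)x^4 - (700/9)x^3 + (1325/27)x^2 - (5102/81)x + 5935/486

∇ f = -(25/2)x^4 + 25x^3 - 25x^2 + (25/2)x - 17/6
D ∇ f = -50x^3 + 75x^2 - 50x + 25/2
D f = -(25/2)x^4 - 1/3
E_{1/3} f = -(5/2)x^5 - (25/6)x^4 - (25/9)x^3 - (25/27)x^2 - (79/162)x + 1399/486
Δ f = -(25/2)x^4 - 25x^3 - 25x^2 - (25/2)x - 17/6
(D + E_{1/3} + Δ) f = -(5/2)x^5 - (175/6)x^4 - (250/9)x^3 - (700/27)x^2 - (1052/81)x - 70/243
(D ∘ ∇ + (D + E_{1/3} + Δ)) f = -(5/2)x^5 - (175/6)x^4 - (700/9)x^3 + (1325/27)x^2 - (5102/81)x + 5935/486


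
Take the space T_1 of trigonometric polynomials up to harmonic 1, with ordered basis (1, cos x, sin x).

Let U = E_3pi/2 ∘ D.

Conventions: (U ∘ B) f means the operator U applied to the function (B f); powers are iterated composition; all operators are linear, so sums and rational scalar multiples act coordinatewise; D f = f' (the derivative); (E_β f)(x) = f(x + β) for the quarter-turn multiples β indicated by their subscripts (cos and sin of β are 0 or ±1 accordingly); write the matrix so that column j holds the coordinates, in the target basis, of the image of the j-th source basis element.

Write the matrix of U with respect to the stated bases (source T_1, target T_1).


image of 1: 0
image of cos x: cos x
image of sin x: sin x
each image's coordinates form column j of the matrix

the matrix is [[0, 0, 0]; [0, 1, 0]; [0, 0, 1]] (rows listed top to bottom)


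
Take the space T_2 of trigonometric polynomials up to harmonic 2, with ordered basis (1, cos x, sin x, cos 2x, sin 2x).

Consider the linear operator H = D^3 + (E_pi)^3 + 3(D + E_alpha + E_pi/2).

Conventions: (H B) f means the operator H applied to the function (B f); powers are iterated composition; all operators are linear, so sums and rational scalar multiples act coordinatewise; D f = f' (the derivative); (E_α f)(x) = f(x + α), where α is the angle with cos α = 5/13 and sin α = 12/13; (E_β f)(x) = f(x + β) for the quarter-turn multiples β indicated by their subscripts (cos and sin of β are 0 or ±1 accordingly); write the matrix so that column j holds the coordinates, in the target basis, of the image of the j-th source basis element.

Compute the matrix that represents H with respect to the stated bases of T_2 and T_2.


the matrix is [[7, 0, 0, 0, 0]; [0, 2/13, 101/13, 0, 0]; [0, -101/13, 2/13, 0, 0]; [0, 0, 0, -695/169, 22/169]; [0, 0, 0, -22/169, -695/169]] (rows listed top to bottom)

image of 1: 7
image of cos x: (2/13)cos x - (101/13)sin x
image of sin x: (101/13)cos x + (2/13)sin x
image of cos 2x: -(695/169)cos 2x - (22/169)sin 2x
image of sin 2x: (22/169)cos 2x - (695/169)sin 2x
each image's coordinates form column j of the matrix


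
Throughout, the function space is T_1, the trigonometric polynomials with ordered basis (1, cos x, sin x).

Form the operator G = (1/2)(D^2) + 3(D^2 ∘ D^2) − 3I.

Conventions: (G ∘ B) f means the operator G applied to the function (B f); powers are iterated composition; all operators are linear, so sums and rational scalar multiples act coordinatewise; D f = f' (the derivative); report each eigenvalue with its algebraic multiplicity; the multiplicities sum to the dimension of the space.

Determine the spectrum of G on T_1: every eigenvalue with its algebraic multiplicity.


image of 1: -3
image of cos x: -(1/2)cos x
image of sin x: -(1/2)sin x
the matrix is diagonal; its diagonal is (-3, -1/2, -1/2)
for a triangular matrix the eigenvalues are the diagonal entries, with algebraic multiplicity their repetition count

λ = -3 (multiplicity 1), λ = -1/2 (multiplicity 2)


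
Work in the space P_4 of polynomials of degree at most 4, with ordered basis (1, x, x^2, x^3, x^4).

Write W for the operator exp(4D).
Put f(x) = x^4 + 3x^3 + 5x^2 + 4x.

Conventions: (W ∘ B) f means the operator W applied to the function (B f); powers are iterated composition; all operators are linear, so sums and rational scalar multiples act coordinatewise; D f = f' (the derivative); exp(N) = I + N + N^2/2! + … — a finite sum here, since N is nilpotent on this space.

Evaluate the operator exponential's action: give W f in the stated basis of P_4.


order-1 term: 16x^3 + 36x^2 + 40x + 16
order-2 term: 96x^2 + 144x + 80
order-3 term: 256x + 192
order-4 term: 256
the series for exp(4D) f terminates at order 4
exp(4D) f = x^4 + 19x^3 + 137x^2 + 444x + 544

g(x) = x^4 + 19x^3 + 137x^2 + 444x + 544


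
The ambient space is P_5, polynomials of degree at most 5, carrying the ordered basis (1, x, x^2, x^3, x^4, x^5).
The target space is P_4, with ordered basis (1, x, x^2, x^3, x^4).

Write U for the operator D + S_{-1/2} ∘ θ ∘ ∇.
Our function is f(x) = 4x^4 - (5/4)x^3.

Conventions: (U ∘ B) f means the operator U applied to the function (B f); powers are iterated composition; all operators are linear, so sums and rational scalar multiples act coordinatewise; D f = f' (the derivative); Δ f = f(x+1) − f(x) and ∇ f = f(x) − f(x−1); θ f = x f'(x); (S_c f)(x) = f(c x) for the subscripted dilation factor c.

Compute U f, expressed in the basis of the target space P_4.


the image equals g(x) = 10x^3 - (141/8)x^2 - (79/8)x

D f = 16x^3 - (15/4)x^2
∇ f = 16x^3 - (111/4)x^2 + (79/4)x - 21/4
θ ∇ f = 48x^3 - (111/2)x^2 + (79/4)x
S_{-1/2} θ ∇ f = -6x^3 - (111/8)x^2 - (79/8)x
(D + S_{-1/2} ∘ θ ∘ ∇) f = 10x^3 - (141/8)x^2 - (79/8)x


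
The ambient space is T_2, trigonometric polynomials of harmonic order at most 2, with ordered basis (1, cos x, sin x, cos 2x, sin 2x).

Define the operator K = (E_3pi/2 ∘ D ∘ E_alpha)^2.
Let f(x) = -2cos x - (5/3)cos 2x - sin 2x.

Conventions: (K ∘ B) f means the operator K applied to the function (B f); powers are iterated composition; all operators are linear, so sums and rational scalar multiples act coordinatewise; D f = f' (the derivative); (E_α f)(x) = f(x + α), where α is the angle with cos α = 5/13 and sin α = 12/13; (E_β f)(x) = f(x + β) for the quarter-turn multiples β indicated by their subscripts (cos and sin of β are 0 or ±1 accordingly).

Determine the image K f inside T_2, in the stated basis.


g(x) = (238/169)cos x + (240/169)sin x - (347500/85683)cos 2x + (189444/28561)sin 2x

E_alpha f = -(10/13)cos x + (24/13)sin x + (235/507)cos 2x + (319/169)sin 2x
D E_alpha f = (24/13)cos x + (10/13)sin x + (638/169)cos 2x - (470/507)sin 2x
E_3pi/2 D E_alpha f = -(10/13)cos x + (24/13)sin x - (638/169)cos 2x + (470/507)sin 2x
E_alpha (E_3pi/2 ∘ D ∘ E_alpha) f = (238/169)cos x + (240/169)sin x + (94722/28561)cos 2x + (173750/85683)sin 2x
D E_alpha (E_3pi/2 ∘ D ∘ E_alpha) f = (240/169)cos x - (238/169)sin x + (347500/85683)cos 2x - (189444/28561)sin 2x
E_3pi/2 D E_alpha (E_3pi/2 ∘ D ∘ E_alpha) f = (238/169)cos x + (240/169)sin x - (347500/85683)cos 2x + (189444/28561)sin 2x


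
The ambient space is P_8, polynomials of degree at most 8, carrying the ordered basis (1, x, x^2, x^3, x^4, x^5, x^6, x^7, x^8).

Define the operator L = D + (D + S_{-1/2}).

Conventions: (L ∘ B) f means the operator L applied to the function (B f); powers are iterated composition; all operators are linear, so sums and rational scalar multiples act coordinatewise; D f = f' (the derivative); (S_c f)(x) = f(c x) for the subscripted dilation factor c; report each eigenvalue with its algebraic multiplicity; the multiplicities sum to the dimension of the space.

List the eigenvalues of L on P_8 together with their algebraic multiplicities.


λ = -1/2 (multiplicity 1), λ = -1/8 (multiplicity 1), λ = -1/32 (multiplicity 1), λ = -1/128 (multiplicity 1), λ = 1/256 (multiplicity 1), λ = 1/64 (multiplicity 1), λ = 1/16 (multiplicity 1), λ = 1/4 (multiplicity 1), λ = 1 (multiplicity 1)

image of 1: 1
image of x: -(1/2)x + 2
image of x^2: (1/4)x^2 + 4x
image of x^3: -(1/8)x^3 + 6x^2
image of x^4: (1/16)x^4 + 8x^3
image of x^5: -(1/32)x^5 + 10x^4
image of x^6: (1/64)x^6 + 12x^5
image of x^7: -(1/128)x^7 + 14x^6
image of x^8: (1/256)x^8 + 16x^7
the matrix is upper triangular; its diagonal is (1, -1/2, 1/4, -1/8, 1/16, -1/32, 1/64, -1/128, 1/256)
for a triangular matrix the eigenvalues are the diagonal entries, with algebraic multiplicity their repetition count


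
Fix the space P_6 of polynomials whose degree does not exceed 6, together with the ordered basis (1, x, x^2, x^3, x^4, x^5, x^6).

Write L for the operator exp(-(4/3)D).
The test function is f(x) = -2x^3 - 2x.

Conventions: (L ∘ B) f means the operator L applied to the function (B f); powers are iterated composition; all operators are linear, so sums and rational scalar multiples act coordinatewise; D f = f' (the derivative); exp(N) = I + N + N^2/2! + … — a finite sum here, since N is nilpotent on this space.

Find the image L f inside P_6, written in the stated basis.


order-1 term: 8x^2 + 8/3
order-2 term: -(32/3)x
order-3 term: 128/27
the series for exp(-(4/3)D) f terminates at order 3
exp(-(4/3)D) f = -2x^3 + 8x^2 - (38/3)x + 200/27

g(x) = -2x^3 + 8x^2 - (38/3)x + 200/27


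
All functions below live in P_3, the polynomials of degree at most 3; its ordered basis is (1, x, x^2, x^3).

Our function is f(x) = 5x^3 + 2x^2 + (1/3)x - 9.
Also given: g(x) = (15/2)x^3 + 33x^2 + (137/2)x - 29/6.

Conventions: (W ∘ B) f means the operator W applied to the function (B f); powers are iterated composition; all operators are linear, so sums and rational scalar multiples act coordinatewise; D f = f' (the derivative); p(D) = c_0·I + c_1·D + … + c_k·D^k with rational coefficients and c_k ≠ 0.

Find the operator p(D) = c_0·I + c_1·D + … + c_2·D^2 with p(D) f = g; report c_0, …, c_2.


c_0 = 3/2, c_1 = 2, c_2 = 2

D^0 f = 5x^3 + 2x^2 + (1/3)x - 9
D^1 f = 15x^2 + 4x + 1/3
D^2 f = 30x + 4
matching coefficients of g against c_0 f + c_1 Df + … from the top degree down determines the c_i
solution: c_0 = 3/2, c_1 = 2, c_2 = 2


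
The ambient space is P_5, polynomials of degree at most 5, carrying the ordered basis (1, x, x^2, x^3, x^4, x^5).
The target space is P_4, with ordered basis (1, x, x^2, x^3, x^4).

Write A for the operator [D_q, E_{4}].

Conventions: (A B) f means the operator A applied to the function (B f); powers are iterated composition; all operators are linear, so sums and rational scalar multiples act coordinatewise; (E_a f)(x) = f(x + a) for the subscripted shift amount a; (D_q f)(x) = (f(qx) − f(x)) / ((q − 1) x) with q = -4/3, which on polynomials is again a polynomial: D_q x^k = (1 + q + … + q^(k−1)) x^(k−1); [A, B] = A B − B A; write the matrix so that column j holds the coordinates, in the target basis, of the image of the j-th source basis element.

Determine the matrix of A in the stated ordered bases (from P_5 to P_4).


the matrix is [[0, 0, 28/3, 224/9, 8512/27, 57344/81]; [0, 0, 0, -140/9, 112/9, -63616/81]; [0, 0, 0, 0, 308/9, 448/27]; [0, 0, 0, 0, 0, -4396/81]; [0, 0, 0, 0, 0, 0]] (rows listed top to bottom)

image of 1: 0
image of x: 0
image of x^2: 28/3
image of x^3: -(140/9)x + 224/9
image of x^4: (308/9)x^2 + (112/9)x + 8512/27
image of x^5: -(4396/81)x^3 + (448/27)x^2 - (63616/81)x + 57344/81
each image's coordinates form column j of the matrix


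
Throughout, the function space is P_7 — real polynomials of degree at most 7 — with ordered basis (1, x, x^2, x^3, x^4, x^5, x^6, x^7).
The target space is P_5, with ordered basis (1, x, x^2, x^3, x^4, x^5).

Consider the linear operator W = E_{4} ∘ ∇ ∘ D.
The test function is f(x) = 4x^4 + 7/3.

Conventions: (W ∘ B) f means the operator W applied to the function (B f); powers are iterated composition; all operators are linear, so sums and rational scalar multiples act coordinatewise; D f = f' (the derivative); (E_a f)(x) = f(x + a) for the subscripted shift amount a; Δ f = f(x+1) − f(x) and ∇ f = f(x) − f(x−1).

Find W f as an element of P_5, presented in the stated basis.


D f = 16x^3
∇ D f = 48x^2 - 48x + 16
E_{4} ∇ D f = 48x^2 + 336x + 592

the image equals g(x) = 48x^2 + 336x + 592


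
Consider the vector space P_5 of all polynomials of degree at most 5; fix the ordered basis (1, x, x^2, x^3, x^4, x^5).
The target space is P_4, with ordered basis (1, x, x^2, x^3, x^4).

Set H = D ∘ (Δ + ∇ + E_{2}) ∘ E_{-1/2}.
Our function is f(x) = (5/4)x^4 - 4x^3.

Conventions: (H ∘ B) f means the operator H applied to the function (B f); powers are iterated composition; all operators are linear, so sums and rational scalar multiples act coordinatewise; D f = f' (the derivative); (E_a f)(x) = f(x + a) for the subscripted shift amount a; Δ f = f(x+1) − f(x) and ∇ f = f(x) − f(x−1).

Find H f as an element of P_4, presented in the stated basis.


g(x) = 5x^3 + (81/2)x^2 - (321/4)x + 251/8

E_{-1/2} f = (5/4)x^4 - (13/2)x^3 + (63/8)x^2 - (29/8)x + 37/64
Δ E_{-1/2} f = 5x^3 - 12x^2 + (5/4)x - 1
∇ E_{-1/2} f = 5x^3 - 27x^2 + (161/4)x - 77/4
E_{2} E_{-1/2} f = (5/4)x^4 + (7/2)x^3 - (9/8)x^2 - (81/8)x - 459/64
(Δ + ∇ + E_{2}) E_{-1/2} f = (5/4)x^4 + (27/2)x^3 - (321/8)x^2 + (251/8)x - 1755/64
D (Δ + ∇ + E_{2}) E_{-1/2} f = 5x^3 + (81/2)x^2 - (321/4)x + 251/8


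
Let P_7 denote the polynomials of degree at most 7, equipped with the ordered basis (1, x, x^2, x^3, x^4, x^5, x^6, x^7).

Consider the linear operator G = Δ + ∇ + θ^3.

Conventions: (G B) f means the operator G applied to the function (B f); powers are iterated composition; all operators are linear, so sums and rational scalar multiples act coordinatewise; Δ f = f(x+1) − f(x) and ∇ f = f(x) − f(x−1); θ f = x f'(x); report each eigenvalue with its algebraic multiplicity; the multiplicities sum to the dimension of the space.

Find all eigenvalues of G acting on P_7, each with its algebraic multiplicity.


image of 1: 0
image of x: x + 2
image of x^2: 8x^2 + 4x
image of x^3: 27x^3 + 6x^2 + 2
image of x^4: 64x^4 + 8x^3 + 8x
image of x^5: 125x^5 + 10x^4 + 20x^2 + 2
image of x^6: 216x^6 + 12x^5 + 40x^3 + 12x
image of x^7: 343x^7 + 14x^6 + 70x^4 + 42x^2 + 2
the matrix is upper triangular; its diagonal is (0, 1, 8, 27, 64, 125, 216, 343)
for a triangular matrix the eigenvalues are the diagonal entries, with algebraic multiplicity their repetition count

λ = 0 (multiplicity 1), λ = 1 (multiplicity 1), λ = 8 (multiplicity 1), λ = 27 (multiplicity 1), λ = 64 (multiplicity 1), λ = 125 (multiplicity 1), λ = 216 (multiplicity 1), λ = 343 (multiplicity 1)


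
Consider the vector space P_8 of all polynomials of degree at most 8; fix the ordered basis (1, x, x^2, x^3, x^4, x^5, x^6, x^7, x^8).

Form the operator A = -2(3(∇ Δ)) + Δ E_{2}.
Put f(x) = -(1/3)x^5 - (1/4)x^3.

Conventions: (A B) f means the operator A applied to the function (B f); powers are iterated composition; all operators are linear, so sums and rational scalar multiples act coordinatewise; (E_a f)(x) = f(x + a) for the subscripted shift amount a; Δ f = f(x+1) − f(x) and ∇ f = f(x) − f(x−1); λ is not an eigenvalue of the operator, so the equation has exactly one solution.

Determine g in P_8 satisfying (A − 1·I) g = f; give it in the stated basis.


write g with unknown coordinates in the stated basis and equate coefficients in (A − 1·I) g = f
solving from the highest basis element down gives g = (1/3)x^5 + (5/3)x^4 - (197/12)x^3 - (671/12)x^2 + (5375/12)x + 8233/12
check: A g = (5/3)x^4 - (50/3)x^3 - (671/12)x^2 + (5375/12)x + 8233/12
so A g − 1·g = -(1/3)x^5 - (1/4)x^3 = f ✓

the image equals g(x) = (1/3)x^5 + (5/3)x^4 - (197/12)x^3 - (671/12)x^2 + (5375/12)x + 8233/12


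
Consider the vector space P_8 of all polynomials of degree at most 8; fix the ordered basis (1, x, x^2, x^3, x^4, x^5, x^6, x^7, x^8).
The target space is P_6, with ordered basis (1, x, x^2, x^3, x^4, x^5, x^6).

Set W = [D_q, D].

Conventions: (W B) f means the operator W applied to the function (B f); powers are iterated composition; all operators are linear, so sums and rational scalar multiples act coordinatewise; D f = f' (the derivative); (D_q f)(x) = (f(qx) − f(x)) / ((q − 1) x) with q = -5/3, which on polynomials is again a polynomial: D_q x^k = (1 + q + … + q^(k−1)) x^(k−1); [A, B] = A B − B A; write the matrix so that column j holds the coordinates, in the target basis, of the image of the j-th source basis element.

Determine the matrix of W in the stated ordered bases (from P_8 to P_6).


the matrix is [[0, 0, 8/3, 0, 0, 0, 0, 0, 0]; [0, 0, 0, -56/9, 0, 0, 0, 0, 0]; [0, 0, 0, 0, 16, 0, 0, 0, 0]; [0, 0, 0, 0, 0, -2704/81, 0, 0, 0]; [0, 0, 0, 0, 0, 0, 16888/243, 0, 0]; [0, 0, 0, 0, 0, 0, 0, -33112/243, 0]; [0, 0, 0, 0, 0, 0, 0, 0, 576992/2187]] (rows listed top to bottom)

image of 1: 0
image of x: 0
image of x^2: 8/3
image of x^3: -(56/9)x
image of x^4: 16x^2
image of x^5: -(2704/81)x^3
image of x^6: (16888/243)x^4
image of x^7: -(33112/243)x^5
image of x^8: (576992/2187)x^6
each image's coordinates form column j of the matrix


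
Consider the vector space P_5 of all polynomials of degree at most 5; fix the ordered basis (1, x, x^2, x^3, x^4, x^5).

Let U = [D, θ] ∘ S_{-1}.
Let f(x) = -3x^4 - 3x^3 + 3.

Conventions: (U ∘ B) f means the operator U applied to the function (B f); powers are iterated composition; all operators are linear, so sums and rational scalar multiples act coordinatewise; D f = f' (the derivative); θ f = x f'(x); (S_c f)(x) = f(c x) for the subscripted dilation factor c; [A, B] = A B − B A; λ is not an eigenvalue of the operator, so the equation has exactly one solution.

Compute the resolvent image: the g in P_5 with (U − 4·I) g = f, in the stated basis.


write g with unknown coordinates in the stated basis and equate coefficients in (U − 4·I) g = f
solving from the highest basis element down gives g = (3/4)x^4 + (3/2)x^3 - (9/8)x^2 - (9/16)x - 39/64
check: U g = 3x^3 - (9/2)x^2 - (9/4)x + 9/16
so U g − 4·g = -3x^4 - 3x^3 + 3 = f ✓

the result is g(x) = (3/4)x^4 + (3/2)x^3 - (9/8)x^2 - (9/16)x - 39/64


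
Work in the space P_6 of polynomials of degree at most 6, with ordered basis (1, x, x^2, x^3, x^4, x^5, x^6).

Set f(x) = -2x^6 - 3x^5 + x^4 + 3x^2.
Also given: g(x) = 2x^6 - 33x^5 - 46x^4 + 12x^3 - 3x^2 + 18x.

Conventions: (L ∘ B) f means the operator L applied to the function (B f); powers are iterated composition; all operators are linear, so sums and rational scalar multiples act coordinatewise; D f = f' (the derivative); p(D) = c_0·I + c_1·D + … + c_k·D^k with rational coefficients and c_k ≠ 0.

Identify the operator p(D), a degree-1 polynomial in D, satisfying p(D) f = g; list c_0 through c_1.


p(D) = -I + 3·D, i.e. c_0 = -1, c_1 = 3

D^0 f = -2x^6 - 3x^5 + x^4 + 3x^2
D^1 f = -12x^5 - 15x^4 + 4x^3 + 6x
matching coefficients of g against c_0 f + c_1 Df + … from the top degree down determines the c_i
solution: c_0 = -1, c_1 = 3


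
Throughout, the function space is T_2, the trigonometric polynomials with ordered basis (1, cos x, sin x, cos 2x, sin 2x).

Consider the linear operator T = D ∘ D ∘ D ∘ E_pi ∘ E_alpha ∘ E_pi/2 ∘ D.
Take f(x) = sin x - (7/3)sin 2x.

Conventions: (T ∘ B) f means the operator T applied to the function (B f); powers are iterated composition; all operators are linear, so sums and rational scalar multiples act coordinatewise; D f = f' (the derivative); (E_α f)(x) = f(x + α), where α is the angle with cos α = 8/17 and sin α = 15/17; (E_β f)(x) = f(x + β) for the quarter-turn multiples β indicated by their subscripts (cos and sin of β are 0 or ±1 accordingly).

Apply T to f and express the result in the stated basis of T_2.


the result is g(x) = -(8/17)cos x + (15/17)sin x + (8960/289)cos 2x - (18032/867)sin 2x

D f = cos x - (14/3)cos 2x
E_pi/2 D f = -sin x + (14/3)cos 2x
E_alpha (E_pi/2 ∘ D) f = -(15/17)cos x - (8/17)sin x - (2254/867)cos 2x - (1120/289)sin 2x
E_pi E_alpha (E_pi/2 ∘ D) f = (15/17)cos x + (8/17)sin x - (2254/867)cos 2x - (1120/289)sin 2x
D (E_pi ∘ E_alpha) (E_pi/2 ∘ D) f = (8/17)cos x - (15/17)sin x - (2240/289)cos 2x + (4508/867)sin 2x
D D (E_pi ∘ E_alpha) (E_pi/2 ∘ D) f = -(15/17)cos x - (8/17)sin x + (9016/867)cos 2x + (4480/289)sin 2x
D (D ∘ D ∘ E_pi ∘ E_alpha) (E_pi/2 ∘ D) f = -(8/17)cos x + (15/17)sin x + (8960/289)cos 2x - (18032/867)sin 2x


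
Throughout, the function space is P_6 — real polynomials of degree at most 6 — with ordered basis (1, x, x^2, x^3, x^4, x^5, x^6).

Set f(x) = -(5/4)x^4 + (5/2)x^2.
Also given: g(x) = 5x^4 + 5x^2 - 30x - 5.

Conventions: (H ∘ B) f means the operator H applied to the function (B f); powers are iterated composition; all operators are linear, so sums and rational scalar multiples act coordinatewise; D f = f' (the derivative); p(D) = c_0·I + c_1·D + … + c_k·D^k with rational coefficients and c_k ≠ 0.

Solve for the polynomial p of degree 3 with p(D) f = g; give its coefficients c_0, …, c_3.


D^0 f = -(5/4)x^4 + (5/2)x^2
D^1 f = -5x^3 + 5x
D^2 f = -15x^2 + 5
D^3 f = -30x
matching coefficients of g against c_0 f + c_1 Df + … from the top degree down determines the c_i
solution: c_0 = -4, c_1 = 0, c_2 = -1, c_3 = 1

p(D) = -4·I − D^2 + D^3, i.e. c_0 = -4, c_1 = 0, c_2 = -1, c_3 = 1


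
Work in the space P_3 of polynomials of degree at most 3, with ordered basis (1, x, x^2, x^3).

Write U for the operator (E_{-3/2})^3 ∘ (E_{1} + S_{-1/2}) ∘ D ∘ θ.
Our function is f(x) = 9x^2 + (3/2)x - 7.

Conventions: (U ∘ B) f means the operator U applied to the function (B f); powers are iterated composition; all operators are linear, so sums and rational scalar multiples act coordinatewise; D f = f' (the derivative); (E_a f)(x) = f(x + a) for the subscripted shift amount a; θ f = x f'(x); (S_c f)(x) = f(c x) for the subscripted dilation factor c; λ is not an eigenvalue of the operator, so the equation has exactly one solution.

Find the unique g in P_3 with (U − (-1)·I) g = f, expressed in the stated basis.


write g with unknown coordinates in the stated basis and equate coefficients in (U − (-1)·I) g = f
solving from the highest basis element down gives g = 9x^2 - (33/2)x + 71
check: U g = 18x - 78
so U g − (-1)·g = 9x^2 + (3/2)x - 7 = f ✓

g(x) = 9x^2 - (33/2)x + 71


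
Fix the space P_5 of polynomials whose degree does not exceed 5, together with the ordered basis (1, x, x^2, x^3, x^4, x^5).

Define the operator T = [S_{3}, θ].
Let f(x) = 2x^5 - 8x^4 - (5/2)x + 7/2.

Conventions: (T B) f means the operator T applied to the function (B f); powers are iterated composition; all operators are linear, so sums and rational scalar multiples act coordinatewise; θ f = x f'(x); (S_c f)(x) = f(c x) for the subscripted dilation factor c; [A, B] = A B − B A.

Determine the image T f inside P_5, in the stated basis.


θ f = 10x^5 - 32x^4 - (5/2)x
S_{3} θ f = 2430x^5 - 2592x^4 - (15/2)x
S_{3} f = 486x^5 - 648x^4 - (15/2)x + 7/2
θ S_{3} f = 2430x^5 - 2592x^4 - (15/2)x
[S_{3}, θ] f = 0

the image equals g(x) = 0


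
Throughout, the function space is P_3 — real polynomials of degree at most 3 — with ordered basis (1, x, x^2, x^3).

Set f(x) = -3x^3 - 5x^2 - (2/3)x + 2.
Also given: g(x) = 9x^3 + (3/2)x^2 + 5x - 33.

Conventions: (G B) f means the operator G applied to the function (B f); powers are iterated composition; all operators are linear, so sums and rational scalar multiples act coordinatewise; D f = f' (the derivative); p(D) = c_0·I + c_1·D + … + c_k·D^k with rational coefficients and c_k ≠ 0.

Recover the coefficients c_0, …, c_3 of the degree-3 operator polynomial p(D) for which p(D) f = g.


c_0 = -3, c_1 = 3/2, c_2 = -1, c_3 = 2

D^0 f = -3x^3 - 5x^2 - (2/3)x + 2
D^1 f = -9x^2 - 10x - 2/3
D^2 f = -18x - 10
D^3 f = -18
matching coefficients of g against c_0 f + c_1 Df + … from the top degree down determines the c_i
solution: c_0 = -3, c_1 = 3/2, c_2 = -1, c_3 = 2


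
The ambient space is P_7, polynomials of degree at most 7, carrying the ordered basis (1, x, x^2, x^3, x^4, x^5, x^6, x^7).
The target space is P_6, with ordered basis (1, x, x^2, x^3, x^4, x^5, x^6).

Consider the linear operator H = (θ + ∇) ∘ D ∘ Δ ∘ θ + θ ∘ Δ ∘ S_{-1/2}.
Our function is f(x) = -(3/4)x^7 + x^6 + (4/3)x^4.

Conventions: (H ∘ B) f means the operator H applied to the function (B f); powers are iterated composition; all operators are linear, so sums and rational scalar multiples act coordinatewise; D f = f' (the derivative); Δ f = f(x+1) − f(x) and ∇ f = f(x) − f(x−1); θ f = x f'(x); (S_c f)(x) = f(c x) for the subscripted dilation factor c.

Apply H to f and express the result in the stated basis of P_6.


θ f = -(21/4)x^7 + 6x^6 + (16/3)x^4
Δ θ f = -(147/4)x^6 - (297/4)x^5 - (375/4)x^4 - (509/12)x^3 + (47/4)x^2 + (247/12)x + 73/12
D Δ θ f = -(441/2)x^5 - (1485/4)x^4 - 375x^3 - (509/4)x^2 + (47/2)x + 247/12
θ (D ∘ Δ ∘ θ) f = -(2205/2)x^5 - 1485x^4 - 1125x^3 - (509/2)x^2 + (47/2)x
∇ (D ∘ Δ ∘ θ) f = -(2205/2)x^4 + 720x^3 - (2205/2)x^2 + 488x - 147/2
(θ + ∇) (D ∘ Δ ∘ θ) f = -(2205/2)x^5 - (5175/2)x^4 - 405x^3 - 1357x^2 + (1023/2)x - 147/2
S_{-1/2} f = (3/512)x^7 + (1/64)x^6 + (1/12)x^4
Δ S_{-1/2} f = (21/512)x^6 + (111/512)x^5 + (225/512)x^4 + (1307/1536)x^3 + (439/512)x^2 + (719/1536)x + 161/1536
θ Δ S_{-1/2} f = (63/256)x^6 + (555/512)x^5 + (225/128)x^4 + (1307/512)x^3 + (439/256)x^2 + (719/1536)x
((θ + ∇) ∘ D ∘ Δ ∘ θ + θ ∘ Δ ∘ S_{-1/2}) f = (63/256)x^6 - (563925/512)x^5 - (330975/128)x^4 - (206053/512)x^3 - (346953/256)x^2 + (786383/1536)x - 147/2

the image equals g(x) = (63/256)x^6 - (563925/512)x^5 - (330975/128)x^4 - (206053/512)x^3 - (346953/256)x^2 + (786383/1536)x - 147/2


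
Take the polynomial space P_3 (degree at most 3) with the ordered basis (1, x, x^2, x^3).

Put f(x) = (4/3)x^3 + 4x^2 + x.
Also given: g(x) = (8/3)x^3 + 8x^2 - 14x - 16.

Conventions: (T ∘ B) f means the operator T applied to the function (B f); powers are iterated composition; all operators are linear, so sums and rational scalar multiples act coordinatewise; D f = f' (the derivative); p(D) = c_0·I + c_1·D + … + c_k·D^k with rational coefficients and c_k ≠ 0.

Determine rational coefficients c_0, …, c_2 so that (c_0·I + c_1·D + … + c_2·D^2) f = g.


D^0 f = (4/3)x^3 + 4x^2 + x
D^1 f = 4x^2 + 8x + 1
D^2 f = 8x + 8
matching coefficients of g against c_0 f + c_1 Df + … from the top degree down determines the c_i
solution: c_0 = 2, c_1 = 0, c_2 = -2

p(D) = 2·I − 2·D^2, i.e. c_0 = 2, c_1 = 0, c_2 = -2


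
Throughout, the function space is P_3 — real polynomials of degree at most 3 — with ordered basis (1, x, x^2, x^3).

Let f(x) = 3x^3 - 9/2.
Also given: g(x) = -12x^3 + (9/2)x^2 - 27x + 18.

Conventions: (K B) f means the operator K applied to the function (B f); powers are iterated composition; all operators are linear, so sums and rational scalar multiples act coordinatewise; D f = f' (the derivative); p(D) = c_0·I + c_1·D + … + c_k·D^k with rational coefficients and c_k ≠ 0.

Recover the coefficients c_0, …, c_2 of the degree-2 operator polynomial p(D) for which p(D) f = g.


p(D) = -4·I + (1/2)·D − (3/2)·D^2, i.e. c_0 = -4, c_1 = 1/2, c_2 = -3/2

D^0 f = 3x^3 - 9/2
D^1 f = 9x^2
D^2 f = 18x
matching coefficients of g against c_0 f + c_1 Df + … from the top degree down determines the c_i
solution: c_0 = -4, c_1 = 1/2, c_2 = -3/2


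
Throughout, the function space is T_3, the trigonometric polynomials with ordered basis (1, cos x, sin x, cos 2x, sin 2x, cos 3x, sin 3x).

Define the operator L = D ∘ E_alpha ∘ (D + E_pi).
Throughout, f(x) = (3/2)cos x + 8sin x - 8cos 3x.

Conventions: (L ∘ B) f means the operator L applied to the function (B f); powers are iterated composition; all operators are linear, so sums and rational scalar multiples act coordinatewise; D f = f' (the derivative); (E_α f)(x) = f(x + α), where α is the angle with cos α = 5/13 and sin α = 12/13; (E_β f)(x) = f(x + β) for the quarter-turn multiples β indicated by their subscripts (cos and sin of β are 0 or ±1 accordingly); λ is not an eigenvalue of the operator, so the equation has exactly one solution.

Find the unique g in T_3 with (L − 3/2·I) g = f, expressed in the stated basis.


write g with unknown coordinates in the stated basis and equate coefficients in (L − 3/2·I) g = f
solving from the highest basis element down gives g = (469/137)cos x - (502/137)sin x - (133712/206907)cos 3x - (144608/206907)sin 3x
check: L g = (909/137)cos x + (343/137)sin x - (618608/68969)cos 3x - (72304/68969)sin 3x
so L g − 3/2·g = (3/2)cos x + 8sin x - 8cos 3x = f ✓

g(x) = (469/137)cos x - (502/137)sin x - (133712/206907)cos 3x - (144608/206907)sin 3x


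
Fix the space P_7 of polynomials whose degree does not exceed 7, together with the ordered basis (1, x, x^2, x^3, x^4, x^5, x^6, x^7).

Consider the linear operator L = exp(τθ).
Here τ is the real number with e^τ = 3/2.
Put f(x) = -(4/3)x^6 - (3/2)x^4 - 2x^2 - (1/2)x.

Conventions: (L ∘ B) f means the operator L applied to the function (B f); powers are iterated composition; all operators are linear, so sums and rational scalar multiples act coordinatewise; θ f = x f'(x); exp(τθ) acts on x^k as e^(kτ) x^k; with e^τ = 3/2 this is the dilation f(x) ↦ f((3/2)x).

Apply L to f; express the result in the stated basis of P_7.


the image equals g(x) = -(243/16)x^6 - (243/32)x^4 - (9/2)x^2 - (3/4)x

exp(τθ) x^k = e^(kτ) x^k; with e^τ = 3/2 this sends x^k to (3/2)^k x^k
x ↦ 3/2 x
x^2 ↦ 9/4 x^2
x^4 ↦ 81/16 x^4
x^6 ↦ 729/64 x^6
applying this coordinatewise to f: exp(τθ) f = -(243/16)x^6 - (243/32)x^4 - (9/2)x^2 - (3/4)x


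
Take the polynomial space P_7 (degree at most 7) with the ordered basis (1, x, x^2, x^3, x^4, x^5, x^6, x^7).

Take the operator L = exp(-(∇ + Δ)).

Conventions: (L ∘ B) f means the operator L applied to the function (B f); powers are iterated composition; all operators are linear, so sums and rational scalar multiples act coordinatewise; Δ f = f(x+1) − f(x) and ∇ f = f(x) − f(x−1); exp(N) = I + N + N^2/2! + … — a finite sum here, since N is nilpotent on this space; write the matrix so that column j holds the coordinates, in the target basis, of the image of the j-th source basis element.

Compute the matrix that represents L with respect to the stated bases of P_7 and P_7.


the matrix is [[1, -2, 4, -10, 32, -114, 448, -1978]; [0, 1, -4, 12, -40, 160, -684, 3136]; [0, 0, 1, -6, 24, -100, 480, -2394]; [0, 0, 0, 1, -8, 40, -200, 1120]; [0, 0, 0, 0, 1, -10, 60, -350]; [0, 0, 0, 0, 0, 1, -12, 84]; [0, 0, 0, 0, 0, 0, 1, -14]; [0, 0, 0, 0, 0, 0, 0, 1]] (rows listed top to bottom)

image of 1: 1
image of x: x - 2
image of x^2: x^2 - 4x + 4
image of x^3: x^3 - 6x^2 + 12x - 10
image of x^4: x^4 - 8x^3 + 24x^2 - 40x + 32
image of x^5: x^5 - 10x^4 + 40x^3 - 100x^2 + 160x - 114
image of x^6: x^6 - 12x^5 + 60x^4 - 200x^3 + 480x^2 - 684x + 448
image of x^7: x^7 - 14x^6 + 84x^5 - 350x^4 + 1120x^3 - 2394x^2 + 3136x - 1978
each image's coordinates form column j of the matrix
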